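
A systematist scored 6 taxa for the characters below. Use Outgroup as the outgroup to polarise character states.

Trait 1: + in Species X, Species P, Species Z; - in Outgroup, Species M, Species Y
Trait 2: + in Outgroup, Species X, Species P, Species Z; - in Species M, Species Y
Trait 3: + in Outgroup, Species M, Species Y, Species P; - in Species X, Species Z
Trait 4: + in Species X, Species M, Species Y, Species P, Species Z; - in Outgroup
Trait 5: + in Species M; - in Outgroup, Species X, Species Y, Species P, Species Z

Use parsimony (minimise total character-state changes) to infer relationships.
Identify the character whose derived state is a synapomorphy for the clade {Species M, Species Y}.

Trait 2

Character polarity is set by the outgroup: the derived state is whichever differs from the outgroup's state, so for Trait 2, Trait 3 the derived state is '-', and for the remaining characters it is '+'.
Only Species P, Species X, and Species Z show the derived state '+' for Trait 1, supporting them as a clade.
Trait 2: derived state '-' in Species M and Species Y only — synapomorphy for {Species M, Species Y}.
Only Species X and Species Z show the derived state '-' for Trait 3, supporting them as a clade.
Trait 4 (derived state '+') is shared by all ingroup taxa — unites the whole ingroup.
Trait 5: derived state '+' in Species M only — an autapomorphy, so it tells us nothing about relationships among taxa.
Most parsimonious ingroup topology: ((Species M,Species Y),(Species P,(Species X,Species Z))).
The clade {Species M, Species Y} is supported by Trait 2: its derived state '-' occurs in exactly those taxa and in no other taxon (including the outgroup).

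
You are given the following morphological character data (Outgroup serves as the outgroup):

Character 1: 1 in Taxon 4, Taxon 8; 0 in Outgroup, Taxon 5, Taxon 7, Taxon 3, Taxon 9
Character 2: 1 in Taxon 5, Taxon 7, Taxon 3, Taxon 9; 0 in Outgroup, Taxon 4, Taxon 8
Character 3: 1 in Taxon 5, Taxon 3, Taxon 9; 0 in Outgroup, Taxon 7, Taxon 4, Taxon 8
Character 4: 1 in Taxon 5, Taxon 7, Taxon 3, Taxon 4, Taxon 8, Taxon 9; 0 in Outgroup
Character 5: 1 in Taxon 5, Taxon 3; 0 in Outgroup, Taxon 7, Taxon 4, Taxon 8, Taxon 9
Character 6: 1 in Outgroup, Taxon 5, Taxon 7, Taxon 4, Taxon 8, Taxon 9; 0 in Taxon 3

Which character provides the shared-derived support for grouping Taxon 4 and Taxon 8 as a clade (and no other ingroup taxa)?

Character 1

Character polarity is set by the outgroup: the derived state is whichever differs from the outgroup's state, so for Character 6 the derived state is '0', and for the remaining characters it is '1'.
Character 1: derived state '1' in Taxon 4 and Taxon 8 only — synapomorphy for {Taxon 4, Taxon 8}.
Character 2: derived state '1' in Taxon 3, Taxon 5, Taxon 7, and Taxon 9 only — synapomorphy for {Taxon 3, Taxon 5, Taxon 7, Taxon 9}.
Character 3 (derived state '1') is shared by Taxon 3, Taxon 5, and Taxon 9 — a synapomorphy uniting that clade.
All ingroup taxa share the derived state '1' for Character 4; it defines the ingroup but does not resolve relationships within it.
Character 5 (derived state '1') is shared by Taxon 3 and Taxon 5 — a synapomorphy uniting that clade.
Character 6 (derived state '0') is unique to Taxon 3 (autapomorphy; uninformative for grouping).
Most parsimonious ingroup topology: ((((Taxon 3,Taxon 5),Taxon 9),Taxon 7),(Taxon 8,Taxon 4)).
The clade {Taxon 4, Taxon 8} is supported by Character 1: its derived state '1' occurs in exactly those taxa and in no other taxon (including the outgroup).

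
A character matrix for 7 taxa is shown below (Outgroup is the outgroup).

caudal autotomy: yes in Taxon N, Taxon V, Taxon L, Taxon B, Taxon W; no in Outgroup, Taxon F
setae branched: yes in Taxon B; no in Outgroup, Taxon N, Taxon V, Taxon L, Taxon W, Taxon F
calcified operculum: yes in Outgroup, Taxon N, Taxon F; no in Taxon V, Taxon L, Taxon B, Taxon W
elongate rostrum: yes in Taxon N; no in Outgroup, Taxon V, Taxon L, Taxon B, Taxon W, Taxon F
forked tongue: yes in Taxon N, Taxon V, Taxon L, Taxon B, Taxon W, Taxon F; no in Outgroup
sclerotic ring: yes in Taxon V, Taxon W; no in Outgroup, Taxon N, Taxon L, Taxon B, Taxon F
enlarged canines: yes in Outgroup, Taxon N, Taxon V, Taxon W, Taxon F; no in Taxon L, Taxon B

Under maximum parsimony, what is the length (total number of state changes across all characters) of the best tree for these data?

7

Character polarity is set by the outgroup: the derived state is whichever differs from the outgroup's state, so for calcified operculum, enlarged canines the derived state is 'no', and for the remaining characters it is 'yes'.
caudal autotomy (derived state 'yes') is shared by Taxon B, Taxon L, Taxon N, Taxon V, and Taxon W — a synapomorphy uniting that clade.
setae branched: derived state 'yes' in Taxon B only — an autapomorphy, so it tells us nothing about relationships among taxa.
calcified operculum: derived state 'no' in Taxon B, Taxon L, Taxon V, and Taxon W only — synapomorphy for {Taxon B, Taxon L, Taxon V, Taxon W}.
elongate rostrum (derived state 'yes') is unique to Taxon N (autapomorphy; uninformative for grouping).
All ingroup taxa share the derived state 'yes' for forked tongue; it defines the ingroup but does not resolve relationships within it.
Only Taxon V and Taxon W show the derived state 'yes' for sclerotic ring, supporting them as a clade.
Only Taxon B and Taxon L show the derived state 'no' for enlarged canines, supporting them as a clade.
Most parsimonious ingroup topology: ((Taxon N,((Taxon V,Taxon W),(Taxon L,Taxon B))),Taxon F).
Changes per character on this tree: caudal autotomy: 1; setae branched: 1; calcified operculum: 1; elongate rostrum: 1; forked tongue: 1; sclerotic ring: 1; enlarged canines: 1.
Total = 7.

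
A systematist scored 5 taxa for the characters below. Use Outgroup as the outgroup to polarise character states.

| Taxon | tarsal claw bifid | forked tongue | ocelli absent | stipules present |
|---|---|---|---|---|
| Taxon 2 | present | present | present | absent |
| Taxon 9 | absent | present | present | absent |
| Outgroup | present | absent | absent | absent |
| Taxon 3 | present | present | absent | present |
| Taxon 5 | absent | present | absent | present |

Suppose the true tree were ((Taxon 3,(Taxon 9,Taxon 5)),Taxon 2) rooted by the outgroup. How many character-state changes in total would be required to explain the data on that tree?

6

Map each character onto ((Taxon 3,(Taxon 9,Taxon 5)),Taxon 2) (rooted by Outgroup) and count the minimum state changes it requires (Fitch parsimony):
tarsal claw bifid: 1; forked tongue: 1; ocelli absent: 2; stipules present: 2.
Total tree length = 6.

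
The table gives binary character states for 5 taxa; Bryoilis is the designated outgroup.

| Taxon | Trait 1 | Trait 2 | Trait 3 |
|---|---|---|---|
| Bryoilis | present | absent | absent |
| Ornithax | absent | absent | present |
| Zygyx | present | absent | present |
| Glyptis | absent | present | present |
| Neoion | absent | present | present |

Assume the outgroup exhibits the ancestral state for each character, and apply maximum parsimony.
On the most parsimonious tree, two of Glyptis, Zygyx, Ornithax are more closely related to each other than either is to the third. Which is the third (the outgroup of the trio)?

Character polarity is set by the outgroup: the derived state is whichever differs from the outgroup's state, so for Trait 1 the derived state is 'absent', and for the remaining characters it is 'present'.
Only Glyptis, Neoion, and Ornithax show the derived state 'absent' for Trait 1, supporting them as a clade.
Only Glyptis and Neoion show the derived state 'present' for Trait 2, supporting them as a clade.
All ingroup taxa share the derived state 'present' for Trait 3; it defines the ingroup but does not resolve relationships within it.
Most parsimonious ingroup topology: (((Glyptis,Neoion),Ornithax),Zygyx).
Glyptis and Ornithax share a more recent common ancestor with each other than either does with Zygyx, so Zygyx is the least closely related of the three.

Zygyx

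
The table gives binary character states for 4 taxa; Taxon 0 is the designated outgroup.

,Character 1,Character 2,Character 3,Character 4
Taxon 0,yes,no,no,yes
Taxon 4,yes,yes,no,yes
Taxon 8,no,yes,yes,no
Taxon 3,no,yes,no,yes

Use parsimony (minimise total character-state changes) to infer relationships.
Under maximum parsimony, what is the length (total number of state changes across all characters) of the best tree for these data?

4

Character polarity is set by the outgroup: the derived state is whichever differs from the outgroup's state, so for Character 1, Character 4 the derived state is 'no', and for the remaining characters it is 'yes'.
Character 1 (derived state 'no') is shared by Taxon 3 and Taxon 8 — a synapomorphy uniting that clade.
All ingroup taxa share the derived state 'yes' for Character 2; it defines the ingroup but does not resolve relationships within it.
Character 3: derived state 'yes' in Taxon 8 only — an autapomorphy, so it tells us nothing about relationships among taxa.
Character 4 (derived state 'no') is unique to Taxon 8 (autapomorphy; uninformative for grouping).
Most parsimonious ingroup topology: (Taxon 4,(Taxon 8,Taxon 3)).
Changes per character on this tree: Character 1: 1; Character 2: 1; Character 3: 1; Character 4: 1.
Total = 4.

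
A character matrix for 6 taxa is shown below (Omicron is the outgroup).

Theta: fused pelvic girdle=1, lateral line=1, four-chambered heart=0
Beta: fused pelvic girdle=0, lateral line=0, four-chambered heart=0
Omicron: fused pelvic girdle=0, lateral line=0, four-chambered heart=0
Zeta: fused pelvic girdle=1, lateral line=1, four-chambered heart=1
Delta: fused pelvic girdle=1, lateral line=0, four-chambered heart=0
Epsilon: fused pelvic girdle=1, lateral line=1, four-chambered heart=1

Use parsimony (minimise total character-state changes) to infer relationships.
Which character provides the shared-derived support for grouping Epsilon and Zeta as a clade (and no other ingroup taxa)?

The outgroup has state '0' for every character, so '1' is the derived state throughout.
fused pelvic girdle: derived state '1' in Delta, Epsilon, Theta, and Zeta only — synapomorphy for {Delta, Epsilon, Theta, Zeta}.
lateral line (derived state '1') is shared by Epsilon, Theta, and Zeta — a synapomorphy uniting that clade.
four-chambered heart (derived state '1') is shared by Epsilon and Zeta — a synapomorphy uniting that clade.
Most parsimonious ingroup topology: ((Delta,((Epsilon,Zeta),Theta)),Beta).
The clade {Epsilon, Zeta} is supported by four-chambered heart: its derived state '1' occurs in exactly those taxa and in no other taxon (including the outgroup).

four-chambered heart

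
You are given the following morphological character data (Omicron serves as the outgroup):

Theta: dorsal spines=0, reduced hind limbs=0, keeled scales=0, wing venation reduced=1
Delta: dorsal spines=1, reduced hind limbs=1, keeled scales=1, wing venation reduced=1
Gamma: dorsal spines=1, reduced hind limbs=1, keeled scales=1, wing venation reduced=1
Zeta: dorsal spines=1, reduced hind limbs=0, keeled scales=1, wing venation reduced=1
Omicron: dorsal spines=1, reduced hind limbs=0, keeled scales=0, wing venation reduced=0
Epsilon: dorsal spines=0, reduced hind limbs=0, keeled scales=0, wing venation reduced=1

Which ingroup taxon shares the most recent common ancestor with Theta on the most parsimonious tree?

Epsilon

Character polarity is set by the outgroup: the derived state is whichever differs from the outgroup's state, so for dorsal spines the derived state is '0', and for the remaining characters it is '1'.
dorsal spines: derived state '0' in Epsilon and Theta only — synapomorphy for {Epsilon, Theta}.
reduced hind limbs: derived state '1' in Delta and Gamma only — synapomorphy for {Delta, Gamma}.
Only Delta, Gamma, and Zeta show the derived state '1' for keeled scales, supporting them as a clade.
wing venation reduced (derived state '1') is shared by all ingroup taxa — unites the whole ingroup.
Most parsimonious ingroup topology: ((Theta,Epsilon),(Zeta,(Gamma,Delta))).
Theta and Epsilon form a cherry on this tree, so they are sister taxa.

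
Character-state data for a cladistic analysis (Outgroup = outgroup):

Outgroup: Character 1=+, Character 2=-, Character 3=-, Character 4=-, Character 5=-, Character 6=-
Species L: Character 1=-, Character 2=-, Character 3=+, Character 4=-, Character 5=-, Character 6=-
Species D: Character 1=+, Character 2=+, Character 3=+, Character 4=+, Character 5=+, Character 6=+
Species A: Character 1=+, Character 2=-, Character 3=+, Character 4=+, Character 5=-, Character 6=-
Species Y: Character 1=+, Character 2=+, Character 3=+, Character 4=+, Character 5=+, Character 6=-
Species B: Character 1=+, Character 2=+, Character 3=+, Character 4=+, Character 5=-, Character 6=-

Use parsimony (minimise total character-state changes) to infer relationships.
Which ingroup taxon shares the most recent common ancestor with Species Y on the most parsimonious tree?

Character polarity is set by the outgroup: the derived state is whichever differs from the outgroup's state, so for Character 1 the derived state is '-', and for the remaining characters it is '+'.
Character 1: derived state '-' in Species L only — an autapomorphy, so it tells us nothing about relationships among taxa.
Character 2: derived state '+' in Species B, Species D, and Species Y only — synapomorphy for {Species B, Species D, Species Y}.
Character 3 (derived state '+') is shared by all ingroup taxa — unites the whole ingroup.
Character 4: derived state '+' in Species A, Species B, Species D, and Species Y only — synapomorphy for {Species A, Species B, Species D, Species Y}.
Character 5 (derived state '+') is shared by Species D and Species Y — a synapomorphy uniting that clade.
Character 6: derived state '+' in Species D only — an autapomorphy, so it tells us nothing about relationships among taxa.
Most parsimonious ingroup topology: (Species L,(((Species D,Species Y),Species B),Species A)).
Species Y and Species D form a cherry on this tree, so they are sister taxa.

Species D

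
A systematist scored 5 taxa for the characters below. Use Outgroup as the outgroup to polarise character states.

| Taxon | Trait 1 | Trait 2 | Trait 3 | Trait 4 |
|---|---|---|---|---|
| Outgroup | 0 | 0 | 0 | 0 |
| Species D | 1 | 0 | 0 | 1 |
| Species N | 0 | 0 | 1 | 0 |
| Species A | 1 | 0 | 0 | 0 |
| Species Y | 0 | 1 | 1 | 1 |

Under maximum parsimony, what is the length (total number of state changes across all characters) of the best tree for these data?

5

The outgroup has state '0' for every character, so '1' is the derived state throughout.
Trait 1 (derived state '1') is shared by Species A and Species D — a synapomorphy uniting that clade.
Trait 2 (derived state '1') is unique to Species Y (autapomorphy; uninformative for grouping).
Only Species N and Species Y show the derived state '1' for Trait 3, supporting them as a clade.
Trait 4 groups Species D and Species Y, which is incompatible with the clades supported by the remaining characters; treating it as convergent (homoplasy) costs fewer steps than any alternative tree.
Most parsimonious ingroup topology: ((Species D,Species A),(Species N,Species Y)).
Changes per character on this tree: Trait 1: 1; Trait 2: 1; Trait 3: 1; Trait 4: 2.
Total = 5.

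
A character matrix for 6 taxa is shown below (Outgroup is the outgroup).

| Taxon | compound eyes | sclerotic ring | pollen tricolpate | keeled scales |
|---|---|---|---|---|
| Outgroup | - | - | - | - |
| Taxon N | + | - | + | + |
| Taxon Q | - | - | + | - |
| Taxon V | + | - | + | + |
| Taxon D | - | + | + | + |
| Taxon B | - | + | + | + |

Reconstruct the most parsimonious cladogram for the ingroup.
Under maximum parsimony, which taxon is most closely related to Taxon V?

The outgroup has state '-' for every character, so '+' is the derived state throughout.
compound eyes (derived state '+') is shared by Taxon N and Taxon V — a synapomorphy uniting that clade.
sclerotic ring (derived state '+') is shared by Taxon B and Taxon D — a synapomorphy uniting that clade.
pollen tricolpate (derived state '+') is shared by all ingroup taxa — unites the whole ingroup.
Only Taxon B, Taxon D, Taxon N, and Taxon V show the derived state '+' for keeled scales, supporting them as a clade.
Most parsimonious ingroup topology: (((Taxon N,Taxon V),(Taxon D,Taxon B)),Taxon Q).
Taxon V and Taxon N form a cherry on this tree, so they are sister taxa.

Taxon N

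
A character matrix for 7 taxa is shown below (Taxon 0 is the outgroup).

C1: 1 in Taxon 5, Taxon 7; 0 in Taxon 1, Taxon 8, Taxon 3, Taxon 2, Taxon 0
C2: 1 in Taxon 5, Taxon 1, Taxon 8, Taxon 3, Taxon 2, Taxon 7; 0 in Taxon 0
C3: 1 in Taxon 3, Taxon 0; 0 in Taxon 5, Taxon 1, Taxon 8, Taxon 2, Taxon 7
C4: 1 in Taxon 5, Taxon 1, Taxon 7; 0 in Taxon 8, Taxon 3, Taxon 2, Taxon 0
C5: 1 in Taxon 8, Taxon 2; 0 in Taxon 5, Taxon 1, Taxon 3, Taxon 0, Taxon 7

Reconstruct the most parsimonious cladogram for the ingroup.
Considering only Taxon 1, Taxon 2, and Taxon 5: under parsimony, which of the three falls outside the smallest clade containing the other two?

Taxon 2

Character polarity is set by the outgroup: the derived state is whichever differs from the outgroup's state, so for C3 the derived state is '0', and for the remaining characters it is '1'.
C1: derived state '1' in Taxon 5 and Taxon 7 only — synapomorphy for {Taxon 5, Taxon 7}.
C2 (derived state '1') is shared by all ingroup taxa — unites the whole ingroup.
C3 (derived state '0') is shared by Taxon 1, Taxon 2, Taxon 5, Taxon 7, and Taxon 8 — a synapomorphy uniting that clade.
C4 (derived state '1') is shared by Taxon 1, Taxon 5, and Taxon 7 — a synapomorphy uniting that clade.
C5: derived state '1' in Taxon 2 and Taxon 8 only — synapomorphy for {Taxon 2, Taxon 8}.
Most parsimonious ingroup topology: (((Taxon 8,Taxon 2),(Taxon 1,(Taxon 5,Taxon 7))),Taxon 3).
Taxon 1 and Taxon 5 share a more recent common ancestor with each other than either does with Taxon 2, so Taxon 2 is the least closely related of the three.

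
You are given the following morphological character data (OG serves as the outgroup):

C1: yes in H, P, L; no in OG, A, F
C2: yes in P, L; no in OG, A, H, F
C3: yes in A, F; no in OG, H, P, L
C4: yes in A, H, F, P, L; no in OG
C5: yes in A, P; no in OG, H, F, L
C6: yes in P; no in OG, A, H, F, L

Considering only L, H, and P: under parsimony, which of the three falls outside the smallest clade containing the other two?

H

The outgroup has state 'no' for every character, so 'yes' is the derived state throughout.
Only H, L, and P show the derived state 'yes' for C1, supporting them as a clade.
C2: derived state 'yes' in L and P only — synapomorphy for {L, P}.
C3 (derived state 'yes') is shared by A and F — a synapomorphy uniting that clade.
All ingroup taxa share the derived state 'yes' for C4; it defines the ingroup but does not resolve relationships within it.
C5 (state 'yes') occurs in A and P but conflicts with the nesting implied by the other characters — most parsimoniously interpreted as homoplasy.
C6: derived state 'yes' in P only — an autapomorphy, so it tells us nothing about relationships among taxa.
Most parsimonious ingroup topology: ((A,F),(H,(P,L))).
L and P share a more recent common ancestor with each other than either does with H, so H is the least closely related of the three.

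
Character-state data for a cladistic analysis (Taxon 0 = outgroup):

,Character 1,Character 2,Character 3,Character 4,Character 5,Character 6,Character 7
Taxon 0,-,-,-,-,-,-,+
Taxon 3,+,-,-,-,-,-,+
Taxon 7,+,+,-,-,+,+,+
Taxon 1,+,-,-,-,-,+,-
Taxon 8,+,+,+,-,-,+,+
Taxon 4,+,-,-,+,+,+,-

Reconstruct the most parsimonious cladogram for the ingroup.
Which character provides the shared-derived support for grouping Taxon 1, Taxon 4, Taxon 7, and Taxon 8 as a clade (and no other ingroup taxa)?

Character 6

Character polarity is set by the outgroup: the derived state is whichever differs from the outgroup's state, so for Character 7 the derived state is '-', and for the remaining characters it is '+'.
All ingroup taxa share the derived state '+' for Character 1; it defines the ingroup but does not resolve relationships within it.
Character 2: derived state '+' in Taxon 7 and Taxon 8 only — synapomorphy for {Taxon 7, Taxon 8}.
Character 3 (derived state '+') is unique to Taxon 8 (autapomorphy; uninformative for grouping).
Character 4 (derived state '+') is unique to Taxon 4 (autapomorphy; uninformative for grouping).
Character 5 groups Taxon 4 and Taxon 7, which is incompatible with the clades supported by the remaining characters; treating it as convergent (homoplasy) costs fewer steps than any alternative tree.
Character 6 (derived state '+') is shared by Taxon 1, Taxon 4, Taxon 7, and Taxon 8 — a synapomorphy uniting that clade.
Only Taxon 1 and Taxon 4 show the derived state '-' for Character 7, supporting them as a clade.
Most parsimonious ingroup topology: (Taxon 3,((Taxon 7,Taxon 8),(Taxon 1,Taxon 4))).
The clade {Taxon 1, Taxon 4, Taxon 7, Taxon 8} is supported by Character 6: its derived state '+' occurs in exactly those taxa and in no other taxon (including the outgroup).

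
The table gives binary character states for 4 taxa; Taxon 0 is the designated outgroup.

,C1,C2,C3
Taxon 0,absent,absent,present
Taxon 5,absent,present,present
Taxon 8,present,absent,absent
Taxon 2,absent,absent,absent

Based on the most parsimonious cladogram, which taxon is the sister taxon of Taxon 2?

Taxon 8

Character polarity is set by the outgroup: the derived state is whichever differs from the outgroup's state, so for C3 the derived state is 'absent', and for the remaining characters it is 'present'.
C1: derived state 'present' in Taxon 8 only — an autapomorphy, so it tells us nothing about relationships among taxa.
C2 (derived state 'present') is unique to Taxon 5 (autapomorphy; uninformative for grouping).
Only Taxon 2 and Taxon 8 show the derived state 'absent' for C3, supporting them as a clade.
Most parsimonious ingroup topology: (Taxon 5,(Taxon 2,Taxon 8)).
Taxon 2 and Taxon 8 form a cherry on this tree, so they are sister taxa.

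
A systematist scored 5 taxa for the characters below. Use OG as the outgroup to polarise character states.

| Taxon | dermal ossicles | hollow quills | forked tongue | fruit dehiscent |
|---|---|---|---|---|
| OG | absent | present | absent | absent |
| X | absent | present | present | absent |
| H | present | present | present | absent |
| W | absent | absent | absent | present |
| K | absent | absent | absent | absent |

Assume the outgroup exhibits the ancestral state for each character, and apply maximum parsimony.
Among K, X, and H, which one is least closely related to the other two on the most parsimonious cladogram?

K

Character polarity is set by the outgroup: the derived state is whichever differs from the outgroup's state, so for hollow quills the derived state is 'absent', and for the remaining characters it is 'present'.
dermal ossicles: derived state 'present' in H only — an autapomorphy, so it tells us nothing about relationships among taxa.
hollow quills (derived state 'absent') is shared by K and W — a synapomorphy uniting that clade.
Only H and X show the derived state 'present' for forked tongue, supporting them as a clade.
fruit dehiscent (derived state 'present') is unique to W (autapomorphy; uninformative for grouping).
Most parsimonious ingroup topology: ((X,H),(W,K)).
H and X share a more recent common ancestor with each other than either does with K, so K is the least closely related of the three.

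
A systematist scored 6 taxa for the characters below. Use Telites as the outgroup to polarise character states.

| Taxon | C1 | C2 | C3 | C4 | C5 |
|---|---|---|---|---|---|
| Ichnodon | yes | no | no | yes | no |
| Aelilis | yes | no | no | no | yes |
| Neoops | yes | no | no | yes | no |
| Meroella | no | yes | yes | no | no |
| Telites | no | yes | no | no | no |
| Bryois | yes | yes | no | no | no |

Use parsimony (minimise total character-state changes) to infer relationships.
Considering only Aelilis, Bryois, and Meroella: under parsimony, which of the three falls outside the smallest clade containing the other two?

Character polarity is set by the outgroup: the derived state is whichever differs from the outgroup's state, so for C2 the derived state is 'no', and for the remaining characters it is 'yes'.
Only Aelilis, Bryois, Ichnodon, and Neoops show the derived state 'yes' for C1, supporting them as a clade.
Only Aelilis, Ichnodon, and Neoops show the derived state 'no' for C2, supporting them as a clade.
C3: derived state 'yes' in Meroella only — an autapomorphy, so it tells us nothing about relationships among taxa.
C4 (derived state 'yes') is shared by Ichnodon and Neoops — a synapomorphy uniting that clade.
C5: derived state 'yes' in Aelilis only — an autapomorphy, so it tells us nothing about relationships among taxa.
Most parsimonious ingroup topology: (((Aelilis,(Ichnodon,Neoops)),Bryois),Meroella).
Aelilis and Bryois share a more recent common ancestor with each other than either does with Meroella, so Meroella is the least closely related of the three.

Meroella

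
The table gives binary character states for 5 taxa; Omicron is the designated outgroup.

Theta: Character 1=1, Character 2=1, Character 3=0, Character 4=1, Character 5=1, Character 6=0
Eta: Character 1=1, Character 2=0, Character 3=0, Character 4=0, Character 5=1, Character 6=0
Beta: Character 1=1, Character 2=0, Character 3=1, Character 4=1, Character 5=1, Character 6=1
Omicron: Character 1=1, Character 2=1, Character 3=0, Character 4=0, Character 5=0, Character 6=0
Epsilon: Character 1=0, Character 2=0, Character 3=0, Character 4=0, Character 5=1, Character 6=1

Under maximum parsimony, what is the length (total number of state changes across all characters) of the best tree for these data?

7

Character polarity is set by the outgroup: the derived state is whichever differs from the outgroup's state, so for Character 1, Character 2 the derived state is '0', and for the remaining characters it is '1'.
Character 1: derived state '0' in Epsilon only — an autapomorphy, so it tells us nothing about relationships among taxa.
Only Beta, Epsilon, and Eta show the derived state '0' for Character 2, supporting them as a clade.
Character 3 (derived state '1') is unique to Beta (autapomorphy; uninformative for grouping).
Character 4 groups Beta and Theta, which is incompatible with the clades supported by the remaining characters; treating it as convergent (homoplasy) costs fewer steps than any alternative tree.
All ingroup taxa share the derived state '1' for Character 5; it defines the ingroup but does not resolve relationships within it.
Only Beta and Epsilon show the derived state '1' for Character 6, supporting them as a clade.
Most parsimonious ingroup topology: (((Epsilon,Beta),Eta),Theta).
Changes per character on this tree: Character 1: 1; Character 2: 1; Character 3: 1; Character 4: 2; Character 5: 1; Character 6: 1.
Total = 7.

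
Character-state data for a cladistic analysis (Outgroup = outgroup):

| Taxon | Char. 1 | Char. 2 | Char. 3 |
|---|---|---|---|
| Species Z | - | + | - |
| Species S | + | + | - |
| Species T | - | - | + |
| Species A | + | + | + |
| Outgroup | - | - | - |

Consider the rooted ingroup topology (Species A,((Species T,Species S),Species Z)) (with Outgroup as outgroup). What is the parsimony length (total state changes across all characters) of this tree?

Map each character onto (Species A,((Species T,Species S),Species Z)) (rooted by Outgroup) and count the minimum state changes it requires (Fitch parsimony):
Char. 1: 2; Char. 2: 2; Char. 3: 2.
Total tree length = 6.

6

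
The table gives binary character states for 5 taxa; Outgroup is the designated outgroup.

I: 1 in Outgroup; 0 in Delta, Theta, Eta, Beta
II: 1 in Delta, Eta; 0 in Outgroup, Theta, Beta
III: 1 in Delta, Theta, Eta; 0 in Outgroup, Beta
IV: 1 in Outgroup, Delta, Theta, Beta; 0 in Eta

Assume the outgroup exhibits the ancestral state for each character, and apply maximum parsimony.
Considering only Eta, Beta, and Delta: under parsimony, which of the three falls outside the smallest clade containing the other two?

Character polarity is set by the outgroup: the derived state is whichever differs from the outgroup's state, so for I, IV the derived state is '0', and for the remaining characters it is '1'.
I (derived state '0') is shared by all ingroup taxa — unites the whole ingroup.
II (derived state '1') is shared by Delta and Eta — a synapomorphy uniting that clade.
III: derived state '1' in Delta, Eta, and Theta only — synapomorphy for {Delta, Eta, Theta}.
IV: derived state '0' in Eta only — an autapomorphy, so it tells us nothing about relationships among taxa.
Most parsimonious ingroup topology: (((Delta,Eta),Theta),Beta).
Eta and Delta share a more recent common ancestor with each other than either does with Beta, so Beta is the least closely related of the three.

Beta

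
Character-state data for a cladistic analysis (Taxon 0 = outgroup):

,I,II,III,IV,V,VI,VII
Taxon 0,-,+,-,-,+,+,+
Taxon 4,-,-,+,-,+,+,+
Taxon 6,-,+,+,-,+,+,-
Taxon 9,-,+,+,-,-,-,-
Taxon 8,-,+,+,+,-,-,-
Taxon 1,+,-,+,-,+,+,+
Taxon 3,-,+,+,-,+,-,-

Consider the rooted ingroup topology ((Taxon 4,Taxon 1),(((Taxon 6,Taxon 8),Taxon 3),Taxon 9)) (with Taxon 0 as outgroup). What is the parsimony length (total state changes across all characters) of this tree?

Map each character onto ((Taxon 4,Taxon 1),(((Taxon 6,Taxon 8),Taxon 3),Taxon 9)) (rooted by Taxon 0) and count the minimum state changes it requires (Fitch parsimony):
I: 1; II: 1; III: 1; IV: 1; V: 2; VI: 2; VII: 1.
Total tree length = 9.

9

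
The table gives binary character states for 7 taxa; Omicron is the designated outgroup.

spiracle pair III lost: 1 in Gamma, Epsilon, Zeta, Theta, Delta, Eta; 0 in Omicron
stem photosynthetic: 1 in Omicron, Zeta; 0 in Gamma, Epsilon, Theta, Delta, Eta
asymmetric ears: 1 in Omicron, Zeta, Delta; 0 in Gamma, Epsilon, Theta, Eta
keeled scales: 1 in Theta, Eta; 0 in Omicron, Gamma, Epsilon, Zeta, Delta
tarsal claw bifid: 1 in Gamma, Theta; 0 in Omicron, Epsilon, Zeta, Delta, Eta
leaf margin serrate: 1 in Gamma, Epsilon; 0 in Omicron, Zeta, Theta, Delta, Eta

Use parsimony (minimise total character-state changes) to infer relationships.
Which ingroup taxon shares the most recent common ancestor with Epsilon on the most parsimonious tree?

Gamma

Character polarity is set by the outgroup: the derived state is whichever differs from the outgroup's state, so for stem photosynthetic, asymmetric ears the derived state is '0', and for the remaining characters it is '1'.
All ingroup taxa share the derived state '1' for spiracle pair III lost; it defines the ingroup but does not resolve relationships within it.
stem photosynthetic: derived state '0' in Delta, Epsilon, Eta, Gamma, and Theta only — synapomorphy for {Delta, Epsilon, Eta, Gamma, Theta}.
Only Epsilon, Eta, Gamma, and Theta show the derived state '0' for asymmetric ears, supporting them as a clade.
keeled scales (derived state '1') is shared by Eta and Theta — a synapomorphy uniting that clade.
tarsal claw bifid (state '1') occurs in Gamma and Theta but conflicts with the nesting implied by the other characters — most parsimoniously interpreted as homoplasy.
leaf margin serrate (derived state '1') is shared by Epsilon and Gamma — a synapomorphy uniting that clade.
Most parsimonious ingroup topology: ((((Gamma,Epsilon),(Theta,Eta)),Delta),Zeta).
Epsilon and Gamma form a cherry on this tree, so they are sister taxa.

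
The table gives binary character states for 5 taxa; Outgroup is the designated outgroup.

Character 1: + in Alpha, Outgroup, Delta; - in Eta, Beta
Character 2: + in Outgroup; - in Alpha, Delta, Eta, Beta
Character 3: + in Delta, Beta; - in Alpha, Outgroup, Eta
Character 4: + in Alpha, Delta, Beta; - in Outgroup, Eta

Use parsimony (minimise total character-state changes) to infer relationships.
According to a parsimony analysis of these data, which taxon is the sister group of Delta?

Character polarity is set by the outgroup: the derived state is whichever differs from the outgroup's state, so for Character 1, Character 2 the derived state is '-', and for the remaining characters it is '+'.
Character 1 (state '-') occurs in Beta and Eta but conflicts with the nesting implied by the other characters — most parsimoniously interpreted as homoplasy.
All ingroup taxa share the derived state '-' for Character 2; it defines the ingroup but does not resolve relationships within it.
Only Beta and Delta show the derived state '+' for Character 3, supporting them as a clade.
Only Alpha, Beta, and Delta show the derived state '+' for Character 4, supporting them as a clade.
Most parsimonious ingroup topology: (((Delta,Beta),Alpha),Eta).
Delta and Beta form a cherry on this tree, so they are sister taxa.

Beta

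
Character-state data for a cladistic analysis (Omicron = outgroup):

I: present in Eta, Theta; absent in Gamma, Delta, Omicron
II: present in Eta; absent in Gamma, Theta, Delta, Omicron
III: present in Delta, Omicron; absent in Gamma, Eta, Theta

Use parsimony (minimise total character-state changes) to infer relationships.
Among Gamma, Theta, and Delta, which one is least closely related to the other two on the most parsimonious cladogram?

Delta

Character polarity is set by the outgroup: the derived state is whichever differs from the outgroup's state, so for III the derived state is 'absent', and for the remaining characters it is 'present'.
I: derived state 'present' in Eta and Theta only — synapomorphy for {Eta, Theta}.
II (derived state 'present') is unique to Eta (autapomorphy; uninformative for grouping).
III: derived state 'absent' in Eta, Gamma, and Theta only — synapomorphy for {Eta, Gamma, Theta}.
Most parsimonious ingroup topology: (Delta,(Gamma,(Theta,Eta))).
Gamma and Theta share a more recent common ancestor with each other than either does with Delta, so Delta is the least closely related of the three.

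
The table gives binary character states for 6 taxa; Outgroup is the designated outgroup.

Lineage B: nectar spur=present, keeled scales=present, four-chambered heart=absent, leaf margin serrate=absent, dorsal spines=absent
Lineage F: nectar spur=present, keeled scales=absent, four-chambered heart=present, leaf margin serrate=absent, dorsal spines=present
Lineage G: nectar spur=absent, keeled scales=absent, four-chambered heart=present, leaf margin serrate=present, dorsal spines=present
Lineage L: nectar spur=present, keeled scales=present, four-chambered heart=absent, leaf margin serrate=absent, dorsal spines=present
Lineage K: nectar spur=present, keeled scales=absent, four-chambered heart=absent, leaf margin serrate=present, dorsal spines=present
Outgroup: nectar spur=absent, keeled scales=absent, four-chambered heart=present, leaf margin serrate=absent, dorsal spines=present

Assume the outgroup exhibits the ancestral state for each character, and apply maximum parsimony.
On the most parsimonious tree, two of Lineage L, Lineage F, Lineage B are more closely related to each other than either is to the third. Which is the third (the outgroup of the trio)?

Lineage F

Character polarity is set by the outgroup: the derived state is whichever differs from the outgroup's state, so for four-chambered heart, dorsal spines the derived state is 'absent', and for the remaining characters it is 'present'.
nectar spur: derived state 'present' in Lineage B, Lineage F, Lineage K, and Lineage L only — synapomorphy for {Lineage B, Lineage F, Lineage K, Lineage L}.
Only Lineage B and Lineage L show the derived state 'present' for keeled scales, supporting them as a clade.
four-chambered heart (derived state 'absent') is shared by Lineage B, Lineage K, and Lineage L — a synapomorphy uniting that clade.
leaf margin serrate (state 'present') occurs in Lineage G and Lineage K but conflicts with the nesting implied by the other characters — most parsimoniously interpreted as homoplasy.
dorsal spines: derived state 'absent' in Lineage B only — an autapomorphy, so it tells us nothing about relationships among taxa.
Most parsimonious ingroup topology: (((Lineage K,(Lineage L,Lineage B)),Lineage F),Lineage G).
Lineage L and Lineage B share a more recent common ancestor with each other than either does with Lineage F, so Lineage F is the least closely related of the three.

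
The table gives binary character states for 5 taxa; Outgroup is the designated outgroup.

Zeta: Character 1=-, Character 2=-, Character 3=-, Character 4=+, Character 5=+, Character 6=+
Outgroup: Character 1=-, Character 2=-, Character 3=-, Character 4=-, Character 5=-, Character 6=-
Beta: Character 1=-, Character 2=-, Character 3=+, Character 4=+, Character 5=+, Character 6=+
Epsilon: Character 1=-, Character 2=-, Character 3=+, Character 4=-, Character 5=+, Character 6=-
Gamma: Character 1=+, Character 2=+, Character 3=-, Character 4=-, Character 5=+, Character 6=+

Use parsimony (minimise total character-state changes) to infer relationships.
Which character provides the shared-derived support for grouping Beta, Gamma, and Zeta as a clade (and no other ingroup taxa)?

The outgroup has state '-' for every character, so '+' is the derived state throughout.
Character 1 (derived state '+') is unique to Gamma (autapomorphy; uninformative for grouping).
Character 2 (derived state '+') is unique to Gamma (autapomorphy; uninformative for grouping).
Character 3 groups Beta and Epsilon, which is incompatible with the clades supported by the remaining characters; treating it as convergent (homoplasy) costs fewer steps than any alternative tree.
Character 4: derived state '+' in Beta and Zeta only — synapomorphy for {Beta, Zeta}.
All ingroup taxa share the derived state '+' for Character 5; it defines the ingroup but does not resolve relationships within it.
Character 6 (derived state '+') is shared by Beta, Gamma, and Zeta — a synapomorphy uniting that clade.
Most parsimonious ingroup topology: ((Gamma,(Zeta,Beta)),Epsilon).
The clade {Beta, Gamma, Zeta} is supported by Character 6: its derived state '+' occurs in exactly those taxa and in no other taxon (including the outgroup).

Character 6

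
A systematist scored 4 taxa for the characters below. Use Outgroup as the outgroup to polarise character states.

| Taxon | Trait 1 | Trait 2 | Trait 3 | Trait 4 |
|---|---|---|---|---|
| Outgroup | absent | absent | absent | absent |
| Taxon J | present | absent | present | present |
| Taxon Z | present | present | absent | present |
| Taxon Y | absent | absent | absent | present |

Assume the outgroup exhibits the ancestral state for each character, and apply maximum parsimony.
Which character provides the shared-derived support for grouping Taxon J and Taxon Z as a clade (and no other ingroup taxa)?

Trait 1

The outgroup has state 'absent' for every character, so 'present' is the derived state throughout.
Only Taxon J and Taxon Z show the derived state 'present' for Trait 1, supporting them as a clade.
Trait 2 (derived state 'present') is unique to Taxon Z (autapomorphy; uninformative for grouping).
Trait 3: derived state 'present' in Taxon J only — an autapomorphy, so it tells us nothing about relationships among taxa.
All ingroup taxa share the derived state 'present' for Trait 4; it defines the ingroup but does not resolve relationships within it.
Most parsimonious ingroup topology: ((Taxon J,Taxon Z),Taxon Y).
The clade {Taxon J, Taxon Z} is supported by Trait 1: its derived state 'present' occurs in exactly those taxa and in no other taxon (including the outgroup).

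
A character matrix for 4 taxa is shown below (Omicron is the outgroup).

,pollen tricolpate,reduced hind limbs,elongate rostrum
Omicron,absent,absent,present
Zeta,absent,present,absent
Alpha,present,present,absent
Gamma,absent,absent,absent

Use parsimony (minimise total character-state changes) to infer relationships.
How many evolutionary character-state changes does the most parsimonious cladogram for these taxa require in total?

3

Character polarity is set by the outgroup: the derived state is whichever differs from the outgroup's state, so for elongate rostrum the derived state is 'absent', and for the remaining characters it is 'present'.
pollen tricolpate: derived state 'present' in Alpha only — an autapomorphy, so it tells us nothing about relationships among taxa.
reduced hind limbs (derived state 'present') is shared by Alpha and Zeta — a synapomorphy uniting that clade.
All ingroup taxa share the derived state 'absent' for elongate rostrum; it defines the ingroup but does not resolve relationships within it.
Most parsimonious ingroup topology: ((Zeta,Alpha),Gamma).
Changes per character on this tree: pollen tricolpate: 1; reduced hind limbs: 1; elongate rostrum: 1.
Total = 3.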